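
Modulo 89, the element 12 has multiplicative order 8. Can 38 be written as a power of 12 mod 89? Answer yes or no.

38 ∈ ⟨12⟩ iff 38^8 ≡ 1 (mod 89), since |⟨12⟩| = 8.
38^8 mod 89 = 67.
Since 67 ≠ 1, 38 does not lie in the subgroup.

no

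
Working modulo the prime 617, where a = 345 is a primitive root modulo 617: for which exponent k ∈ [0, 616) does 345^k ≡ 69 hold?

Baby-step giant-step with m = ceil(sqrt(616)) = 25.
Baby table (345^j mod 617 for j=0..24):
  0:1  1:345  2:561  3:424  4:51  5:319  6:229  7:29
  8:133  9:227  10:573  11:245  12:613  13:471  14:224  15:155
  16:413  17:575  18:318  19:501  20:85  21:326  22:176  23:254
  24:16
Giant step factor: 345^(-25) ≡ 430 (mod 617).
Scan 69·430^i mod 617 for i = 0, 1, …:
  i=0: 69   i=1: 54   i=2: 391   i=3: 306
  i=4: 159   i=5: 500   i=6: 284   i=7: 571
  i=8: 581   i=9: 562   i=10: 413
Match at i=10, j=16: k = 10·25 + 16 = 266.

266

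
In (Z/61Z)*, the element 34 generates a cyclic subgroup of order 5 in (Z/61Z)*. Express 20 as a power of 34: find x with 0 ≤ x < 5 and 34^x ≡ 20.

3

Successive powers of 34 modulo 61:
  34^0=1  34^1=34  34^2=58  34^3=20
So 34^3 ≡ 20 (mod 61), giving x = 3.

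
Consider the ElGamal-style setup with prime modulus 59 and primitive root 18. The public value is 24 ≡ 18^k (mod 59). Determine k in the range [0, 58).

39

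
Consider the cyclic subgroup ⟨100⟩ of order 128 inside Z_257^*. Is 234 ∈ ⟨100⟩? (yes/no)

yes

234 ∈ ⟨100⟩ iff 234^128 ≡ 1 (mod 257), since |⟨100⟩| = 128.
234^128 mod 257 = 1.
Since 1 = 1, 234 lies in the subgroup.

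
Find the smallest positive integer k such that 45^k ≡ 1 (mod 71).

The order of 45 must divide p − 1 = 70 = 2 · 5 · 7.
Divisors: 1, 2, 5, 7, 10, 14, 35, 70.
Check each in increasing order: 45^1 ≡ 45;  45^2 ≡ 37;  45^5 ≡ 48;  45^7 ≡ 1.
Smallest exponent giving 1 is 7.

7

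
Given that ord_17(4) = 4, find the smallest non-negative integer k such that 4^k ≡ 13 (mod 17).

3

Successive powers of 4 modulo 17:
  4^0=1  4^1=4  4^2=16  4^3=13
So 4^3 ≡ 13 (mod 17), giving k = 3.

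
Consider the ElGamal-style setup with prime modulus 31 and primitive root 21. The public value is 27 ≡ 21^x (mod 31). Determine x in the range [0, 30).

27

Successive powers of 21 modulo 31:
  21^0=1  21^1=21  21^2=7  21^3=23  21^4=18  21^5=6
  21^6=2  21^7=11  21^8=14  21^9=15  21^10=5  21^11=12
  21^12=4  21^13=22  21^14=28  21^15=30  21^16=10  21^17=24
  21^18=8  21^19=13  21^20=25  21^21=29  21^22=20  21^23=17
  21^24=16  21^25=26  21^26=19  21^27=27
So 21^27 ≡ 27 (mod 31), giving x = 27.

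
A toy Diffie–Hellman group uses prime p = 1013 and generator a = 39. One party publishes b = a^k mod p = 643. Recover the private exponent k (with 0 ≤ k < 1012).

675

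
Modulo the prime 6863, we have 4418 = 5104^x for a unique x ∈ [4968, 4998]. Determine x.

4982

Compute 5104^4968 mod 6863 = 3318, then multiply by 5104 repeatedly:
  5104^4968=3318  5104^4969=4051  5104^4970=4948  5104^4971=5615  5104^4972=5935
  5104^4973=5821  5104^4974=457  5104^4975=5971  5104^4976=4264  5104^4977=883
  5104^4978=4704  5104^4979=2442  5104^4980=760  5104^4981=1445  5104^4982=4418
Found 4418 at exponent 4982.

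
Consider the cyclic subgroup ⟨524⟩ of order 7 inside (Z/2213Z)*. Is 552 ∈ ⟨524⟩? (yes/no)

no

552 ∈ ⟨524⟩ iff 552^7 ≡ 1 (mod 2213), since |⟨524⟩| = 7.
552^7 mod 2213 = 822.
Since 822 ≠ 1, 552 does not lie in the subgroup.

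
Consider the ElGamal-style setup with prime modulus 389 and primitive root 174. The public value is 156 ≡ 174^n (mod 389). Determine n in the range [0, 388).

243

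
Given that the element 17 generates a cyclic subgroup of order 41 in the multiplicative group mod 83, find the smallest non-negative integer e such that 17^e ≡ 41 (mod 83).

Successive powers of 17 modulo 83:
  17^0=1  17^1=17  17^2=40  17^3=16  17^4=23  17^5=59
  17^6=7  17^7=36  17^8=31  17^9=29  17^10=78  17^11=81
  17^12=49  17^13=3  17^14=51  17^15=37  17^16=48  17^17=69
  17^18=11  17^19=21  17^20=25  17^21=10  17^22=4  17^23=68
  17^24=77  17^25=64  17^26=9  17^27=70  17^28=28  17^29=61
  17^30=41
So 17^30 ≡ 41 (mod 83), giving e = 30.

30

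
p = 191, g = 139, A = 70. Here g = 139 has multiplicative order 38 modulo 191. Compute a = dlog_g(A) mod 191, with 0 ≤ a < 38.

17

Successive powers of 139 modulo 191:
  139^0=1  139^1=139  139^2=30  139^3=159  139^4=136  139^5=186
  139^6=69  139^7=41  139^8=160  139^9=84  139^10=25  139^11=37
  139^12=177  139^13=155  139^14=153  139^15=66  139^16=6  139^17=70
So 139^17 ≡ 70 (mod 191), giving a = 17.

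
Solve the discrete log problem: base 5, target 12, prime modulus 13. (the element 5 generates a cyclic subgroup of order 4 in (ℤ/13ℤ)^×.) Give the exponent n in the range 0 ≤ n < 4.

2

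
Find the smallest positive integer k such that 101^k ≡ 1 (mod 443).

The order of 101 must divide p − 1 = 442 = 2 · 13 · 17.
Divisors: 1, 2, 13, 17, 26, 34, 221, 442.
Check each in increasing order: 101^1 ≡ 101;  101^2 ≡ 12;  101^13 ≡ 173;  101^17 ≡ 104;  101^26 ≡ 248;  101^34 ≡ 184;  101^221 ≡ 442;  101^442 ≡ 1.
Smallest exponent giving 1 is 442.

442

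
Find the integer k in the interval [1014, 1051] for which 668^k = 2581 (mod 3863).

1022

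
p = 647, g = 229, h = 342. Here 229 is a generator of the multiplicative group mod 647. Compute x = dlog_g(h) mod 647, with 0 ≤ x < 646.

181

Baby-step giant-step with m = ceil(sqrt(646)) = 26.
Baby table (229^j mod 647 for j=0..25):
  0:1  1:229  2:34  3:22  4:509  5:101  6:484  7:199
  8:281  9:296  10:496  11:359  12:42  13:560  14:134  15:277
  16:27  17:360  18:271  19:594  20:156  21:139  22:128  23:197
  24:470  25:228
Giant step factor: 229^(-26) ≡ 574 (mod 647).
Scan 342·574^i mod 647 for i = 0, 1, …:
  i=0: 342   i=1: 267   i=2: 566   i=3: 90
  i=4: 547   i=5: 183   i=6: 228
Match at i=6, j=25: x = 6·26 + 25 = 181.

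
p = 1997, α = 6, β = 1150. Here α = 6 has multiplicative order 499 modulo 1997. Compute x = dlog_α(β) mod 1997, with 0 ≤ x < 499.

Baby-step giant-step with m = ceil(sqrt(499)) = 23.
Baby table (6^j mod 1997 for j=0..22):
  0:1  1:6  2:36  3:216  4:1296  5:1785  6:725  7:356
  8:139  9:834  10:1010  11:69  12:414  13:487  14:925  15:1556
  16:1348  17:100  18:600  19:1603  20:1630  21:1792  22:767
Giant step factor: 6^(-23) ≡ 404 (mod 1997).
Scan 1150·404^i mod 1997 for i = 0, 1, …:
  i=0: 1150   i=1: 1296
Match at i=1, j=4: x = 1·23 + 4 = 27.

27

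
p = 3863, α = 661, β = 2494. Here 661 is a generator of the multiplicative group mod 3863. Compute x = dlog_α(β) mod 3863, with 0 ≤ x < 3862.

Baby-step giant-step with m = ceil(sqrt(3862)) = 63.
Baby table (661^j mod 3863 for j=0..62):
  0:1  1:661  2:402  3:3038  4:3221  5:568  6:737  7:419
  8:2686  9:2329  10:1995  11:1412  12:2349  13:3626  14:1726  15:1301
  16:2375  17:1497  18:589  19:3029  20:1135  21:813  22:436  23:2334
  24:1437  25:3422  26:2087  27:416  28:703  29:1123  30:607  31:3338
  32:645  33:1415  34:469  35:969  36:3114  37:3238  38:216  39:3708
  40:1846  41:3361  42:396  43:2935  44:809  45:1655  46:726  47:874
  48:2127  49:3678  50:1331  51:2890  52:1968  53:2880  54:3084  55:2723
  56:3608  57:1417  58:1791  59:1773  60:1464  61:1954  62:1352
Giant step factor: 661^(-63) ≡ 1274 (mod 3863).
Scan 2494·1274^i mod 3863 for i = 0, 1, …:
  i=0: 2494   i=1: 1970   i=2: 2693   i=3: 538
  i=4: 1661   i=5: 3053   i=6: 3344   i=7: 3230
  i=8: 925   i=9: 235     …   i=15: 2307
  i=16: 3238
Match at i=16, j=37: x = 16·63 + 37 = 1045.

1045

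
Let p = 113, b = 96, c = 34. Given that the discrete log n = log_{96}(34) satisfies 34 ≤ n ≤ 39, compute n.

37

Compute 96^34 mod 113 = 104, then multiply by 96 repeatedly:
  96^34=104  96^35=40  96^36=111  96^37=34
Found 34 at exponent 37.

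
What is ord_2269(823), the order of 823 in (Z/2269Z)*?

The order of 823 must divide p − 1 = 2268 = 2^2 · 3^4 · 7.
Divisors: 1, 2, 3, 4, 6, 7, 9, 12, 14, 18, 21, 27, 28, 36, 42, 54, 63, 81, 84, 108, 126, 162, 189, 252, 324, 378, 567, 756, 1134, 2268.
Check each in increasing order: 823^1 ≡ 823;  823^2 ≡ 1167;  823^3 ≡ 654;  823^4 ≡ 489;  823^6 ≡ 1144;  823^7 ≡ 2146;  823^9 ≡ 1675;  823^12 ≡ 1792;  823^14 ≡ 1515;  823^18 ≡ 1141;  823^21 ≡ 1982;  823^27 ≡ 677;  823^28 ≡ 1266;  823^36 ≡ 1744;  823^42 ≡ 685;  823^54 ≡ 2260;  823^63 ≡ 808;  823^81 ≡ 714;  823^84 ≡ 1811;  823^108 ≡ 81;  823^126 ≡ 1661;  823^162 ≡ 1540;  823^189 ≡ 1109;  823^252 ≡ 2086;  823^324 ≡ 495;  823^378 ≡ 83;  823^567 ≡ 1287;  823^756 ≡ 82;  823^1134 ≡ 2268;  823^2268 ≡ 1.
Smallest exponent giving 1 is 2268.

2268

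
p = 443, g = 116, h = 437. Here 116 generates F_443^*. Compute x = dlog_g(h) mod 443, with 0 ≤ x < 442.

Baby-step giant-step with m = ceil(sqrt(442)) = 22.
Baby table (116^j mod 443 for j=0..21):
  0:1  1:116  2:166  3:207  4:90  5:251  6:321  7:24
  8:126  9:440  10:95  11:388  12:265  13:173  14:133  15:366
  16:371  17:65  18:9  19:158  20:165  21:91
Giant step factor: 116^(-22) ≡ 204 (mod 443).
Scan 437·204^i mod 443 for i = 0, 1, …:
  i=0: 437   i=1: 105   i=2: 156   i=3: 371
Match at i=3, j=16: x = 3·22 + 16 = 82.

82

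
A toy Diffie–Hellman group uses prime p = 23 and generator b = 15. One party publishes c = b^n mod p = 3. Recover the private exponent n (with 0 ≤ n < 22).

Successive powers of 15 modulo 23:
  15^0=1  15^1=15  15^2=18  15^3=17  15^4=2  15^5=7
  15^6=13  15^7=11  15^8=4  15^9=14  15^10=3
So 15^10 ≡ 3 (mod 23), giving n = 10.

10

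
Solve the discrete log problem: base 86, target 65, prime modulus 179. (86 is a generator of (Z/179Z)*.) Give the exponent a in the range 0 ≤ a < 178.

Baby-step giant-step with m = ceil(sqrt(178)) = 14.
Baby table (86^j mod 179 for j=0..13):
  0:1  1:86  2:57  3:69  4:27  5:174  6:107  7:73
  8:13  9:44  10:25  11:2  12:172  13:114
Giant step factor: 86^(-14) ≡ 48 (mod 179).
Scan 65·48^i mod 179 for i = 0, 1, …:
  i=0: 65   i=1: 77   i=2: 116   i=3: 19
  i=4: 17   i=5: 100   i=6: 146   i=7: 27
Match at i=7, j=4: a = 7·14 + 4 = 102.

102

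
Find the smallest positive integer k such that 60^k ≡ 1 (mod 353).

The order of 60 must divide p − 1 = 352 = 2^5 · 11.
Divisors: 1, 2, 4, 8, 11, 16, 22, 32, 44, 88, 176, 352.
Check each in increasing order: 60^1 ≡ 60;  60^2 ≡ 70;  60^4 ≡ 311;  60^8 ≡ 352;  60^11 ≡ 36;  60^16 ≡ 1.
Smallest exponent giving 1 is 16.

16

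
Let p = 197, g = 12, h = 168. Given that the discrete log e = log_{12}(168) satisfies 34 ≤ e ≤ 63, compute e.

50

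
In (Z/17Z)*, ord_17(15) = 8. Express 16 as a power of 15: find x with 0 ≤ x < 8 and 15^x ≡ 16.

4

Successive powers of 15 modulo 17:
  15^0=1  15^1=15  15^2=4  15^3=9  15^4=16
So 15^4 ≡ 16 (mod 17), giving x = 4.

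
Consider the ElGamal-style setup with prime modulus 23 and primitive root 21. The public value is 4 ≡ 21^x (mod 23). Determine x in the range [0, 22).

2

Successive powers of 21 modulo 23:
  21^0=1  21^1=21  21^2=4
So 21^2 ≡ 4 (mod 23), giving x = 2.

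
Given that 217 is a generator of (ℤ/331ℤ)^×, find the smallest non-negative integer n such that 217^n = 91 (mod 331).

106

Baby-step giant-step with m = ceil(sqrt(330)) = 19.
Baby table (217^j mod 331 for j=0..18):
  0:1  1:217  2:87  3:12  4:287  5:51  6:144  7:134
  8:281  9:73  10:284  11:62  12:214  13:98  14:82  15:251
  16:183  17:322  18:33
Giant step factor: 217^(-19) ≡ 93 (mod 331).
Scan 91·93^i mod 331 for i = 0, 1, …:
  i=0: 91   i=1: 188   i=2: 272   i=3: 140
  i=4: 111   i=5: 62
Match at i=5, j=11: n = 5·19 + 11 = 106.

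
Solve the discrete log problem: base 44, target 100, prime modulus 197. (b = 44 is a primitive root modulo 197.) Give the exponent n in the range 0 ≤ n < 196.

88

Baby-step giant-step with m = ceil(sqrt(196)) = 14.
Baby table (44^j mod 197 for j=0..13):
  0:1  1:44  2:163  3:80  4:171  5:38  6:96  7:87
  8:85  9:194  10:65  11:102  12:154  13:78
Giant step factor: 44^(-14) ≡ 19 (mod 197).
Scan 100·19^i mod 197 for i = 0, 1, …:
  i=0: 100   i=1: 127   i=2: 49   i=3: 143
  i=4: 156   i=5: 9   i=6: 171
Match at i=6, j=4: n = 6·14 + 4 = 88.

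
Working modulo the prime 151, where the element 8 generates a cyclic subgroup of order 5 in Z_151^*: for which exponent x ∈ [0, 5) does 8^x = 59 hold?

3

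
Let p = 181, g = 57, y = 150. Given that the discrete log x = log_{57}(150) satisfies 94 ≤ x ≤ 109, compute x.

99

Compute 57^94 mod 181 = 100, then multiply by 57 repeatedly:
  57^94=100  57^95=89  57^96=5  57^97=104  57^98=136
  57^99=150
Found 150 at exponent 99.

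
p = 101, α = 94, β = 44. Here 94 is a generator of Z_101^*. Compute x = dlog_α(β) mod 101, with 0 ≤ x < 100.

85

Baby-step giant-step with m = ceil(sqrt(100)) = 10.
Baby table (94^j mod 101 for j=0..9):
  0:1  1:94  2:49  3:61  4:78  5:60  6:85  7:11
  8:24  9:34
Giant step factor: 94^(-10) ≡ 14 (mod 101).
Scan 44·14^i mod 101 for i = 0, 1, …:
  i=0: 44   i=1: 10   i=2: 39   i=3: 41
  i=4: 69   i=5: 57   i=6: 91   i=7: 62
  i=8: 60
Match at i=8, j=5: x = 8·10 + 5 = 85.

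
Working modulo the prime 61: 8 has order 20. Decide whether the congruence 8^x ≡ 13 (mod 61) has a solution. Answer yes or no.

⟨8⟩ has order 20; its elements mod 61 are {1, 3, 8, 9, 11, 20, 23, 24, 27, 28, 33, 34, 37, 38, 41, 50, 52, 53, 58, 60}.
13 is not in this set.

no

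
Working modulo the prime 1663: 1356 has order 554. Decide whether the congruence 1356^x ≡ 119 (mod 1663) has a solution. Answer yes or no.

yes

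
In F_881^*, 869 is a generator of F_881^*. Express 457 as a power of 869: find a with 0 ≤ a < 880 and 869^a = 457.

83

Baby-step giant-step with m = ceil(sqrt(880)) = 30.
Baby table (869^j mod 881 for j=0..29):
  0:1  1:869  2:144  3:34  4:473  5:491  6:275  7:224
  8:836  9:540  10:568  11:232  12:740  13:811  14:840  15:492
  16:263  17:368  18:870  19:132  20:178  21:507  22:83  23:766
  24:499  25:179  26:495  27:227  28:800  29:91
Giant step factor: 869^(-30) ≡ 643 (mod 881).
Scan 457·643^i mod 881 for i = 0, 1, …:
  i=0: 457   i=1: 478   i=2: 766
Match at i=2, j=23: a = 2·30 + 23 = 83.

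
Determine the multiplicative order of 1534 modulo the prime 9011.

The order of 1534 must divide p − 1 = 9010 = 2 · 5 · 17 · 53.
Divisors: 1, 2, 5, 10, 17, 34, 53, 85, 106, 170, 265, 530, 901, 1802, 4505, 9010.
Check each in increasing order: 1534^1 ≡ 1534;  1534^2 ≡ 1285;  1534^5 ≡ 5072;  1534^10 ≡ 7790;  1534^17 ≡ 1521;  1534^34 ≡ 6625;  1534^53 ≡ 7554;  1534^85 ≡ 7565;  1534^106 ≡ 5264;  1534^170 ≡ 364;  1534^265 ≡ 1504;  1534^530 ≡ 255;  1534^901 ≡ 6818;  1534^1802 ≡ 6386;  1534^4505 ≡ 1.
Smallest exponent giving 1 is 4505.

4505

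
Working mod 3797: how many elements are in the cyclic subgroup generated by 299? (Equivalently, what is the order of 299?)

The order of 299 must divide p − 1 = 3796 = 2^2 · 13 · 73.
Divisors: 1, 2, 4, 13, 26, 52, 73, 146, 292, 949, 1898, 3796.
Check each in increasing order: 299^1 ≡ 299;  299^2 ≡ 2070;  299^4 ≡ 1884;  299^13 ≡ 1165;  299^26 ≡ 1696;  299^52 ≡ 2087;  299^73 ≡ 3228;  299^146 ≡ 1016;  299^292 ≡ 3269;  299^949 ≡ 1.
Smallest exponent giving 1 is 949.

949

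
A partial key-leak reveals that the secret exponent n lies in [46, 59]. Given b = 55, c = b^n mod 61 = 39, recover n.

58

Compute 55^46 mod 61 = 5, then multiply by 55 repeatedly:
  55^46=5  55^47=31  55^48=58  55^49=18  55^50=14
  55^51=38  55^52=16  55^53=26  55^54=27  55^55=21
  55^56=57  55^57=24  55^58=39
Found 39 at exponent 58.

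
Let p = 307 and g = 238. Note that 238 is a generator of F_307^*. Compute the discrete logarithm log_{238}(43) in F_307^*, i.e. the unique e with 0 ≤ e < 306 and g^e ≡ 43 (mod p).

185

Baby-step giant-step with m = ceil(sqrt(306)) = 18.
Baby table (238^j mod 307 for j=0..17):
  0:1  1:238  2:156  3:288  4:83  5:106  6:54  7:265
  8:135  9:202  10:184  11:198  12:153  13:188  14:229  15:163
  16:112  17:254
Giant step factor: 238^(-18) ≡ 216 (mod 307).
Scan 43·216^i mod 307 for i = 0, 1, …:
  i=0: 43   i=1: 78   i=2: 270   i=3: 297
  i=4: 296   i=5: 80   i=6: 88   i=7: 281
  i=8: 217   i=9: 208   i=10: 106
Match at i=10, j=5: e = 10·18 + 5 = 185.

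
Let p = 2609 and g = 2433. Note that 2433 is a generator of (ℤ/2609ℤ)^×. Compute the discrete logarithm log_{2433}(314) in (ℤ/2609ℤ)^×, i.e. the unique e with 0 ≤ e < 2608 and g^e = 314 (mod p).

1195

Baby-step giant-step with m = ceil(sqrt(2608)) = 52.
Baby table (2433^j mod 2609 for j=0..51):
  0:1  1:2433  2:2277  3:1034  4:646  5:1100  6:2075  7:60
  8:2485  9:952  10:2033  11:2234  12:775  13:1877  14:991  15:387
  16:2331  17:1966  18:981  19:2147  20:433  21:2062  22:2348  23:1583
  24:555  25:1462  26:979  27:2499  28:1097  29:2603  30:1056  31:1992
  32:1623  33:1342  34:1227  35:595  36:2249  37:744  38:2115  39:847
  40:2250  41:568  42:1783  43:1881  44:287  45:1668  46:1249  47:1941
  48:163  49:11  50:673  51:1566
Giant step factor: 2433^(-52) ≡ 420 (mod 2609).
Scan 314·420^i mod 2609 for i = 0, 1, …:
  i=0: 314   i=1: 1430   i=2: 530   i=3: 835
  i=4: 1094   i=5: 296   i=6: 1697   i=7: 483
  i=8: 1967   i=9: 1696     …   i=21: 41
  i=22: 1566
Match at i=22, j=51: e = 22·52 + 51 = 1195.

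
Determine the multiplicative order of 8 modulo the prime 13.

4

The order of 8 must divide p − 1 = 12 = 2^2 · 3.
Divisors: 1, 2, 3, 4, 6, 12.
Check each in increasing order: 8^1 ≡ 8;  8^2 ≡ 12;  8^3 ≡ 5;  8^4 ≡ 1.
Smallest exponent giving 1 is 4.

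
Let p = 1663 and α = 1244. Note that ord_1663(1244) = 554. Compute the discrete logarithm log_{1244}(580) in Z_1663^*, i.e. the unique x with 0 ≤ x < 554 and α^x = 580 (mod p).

Baby-step giant-step with m = ceil(sqrt(554)) = 24.
Baby table (1244^j mod 1663 for j=0..23):
  0:1  1:1244  2:946  3:1083  4:222  5:110  6:474  7:954
  8:1057  9:1138  10:459  11:587  12:171  13:1523  14:455  15:600
  16:1376  17:517  18:1230  19:160  20:1143  21:27  22:328  23:597
Giant step factor: 1244^(-24) ≡ 1651 (mod 1663).
Scan 580·1651^i mod 1663 for i = 0, 1, …:
  i=0: 580   i=1: 1355   i=2: 370   i=3: 549
  i=4: 64   i=5: 895   i=6: 901   i=7: 829
  i=8: 30   i=9: 1303   i=10: 994   i=11: 1376
Match at i=11, j=16: x = 11·24 + 16 = 280.

280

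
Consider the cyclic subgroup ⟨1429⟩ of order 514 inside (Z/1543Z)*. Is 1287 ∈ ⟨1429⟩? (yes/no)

1287 ∈ ⟨1429⟩ iff 1287^514 ≡ 1 (mod 1543), since |⟨1429⟩| = 514.
1287^514 mod 1543 = 681.
Since 681 ≠ 1, 1287 does not lie in the subgroup.

no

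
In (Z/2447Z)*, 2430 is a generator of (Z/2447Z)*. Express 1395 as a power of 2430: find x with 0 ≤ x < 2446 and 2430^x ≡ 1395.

Baby-step giant-step with m = ceil(sqrt(2446)) = 50.
Baby table (2430^j mod 2447 for j=0..49):
  0:1  1:2430  2:289  3:2428  4:323  5:1850  6:361  7:1204
  8:1555  9:482  10:1594  11:2266  12:630  13:1525  14:992  15:265
  16:389  17:728  18:2306  19:2397  20:850  21:232  22:950  23:979
  24:486  25:1526  26:975  27:554  28:370  29:1051  30:1709  31:311
  32:2054  33:1787  34:1432  35:126  36:305  37:2156  38:53  39:1546
  40:635  41:1440  42:2437  43:170  44:2004  45:190  46:1664  47:1076
  48:1284  49:195
Giant step factor: 2430^(-50) ≡ 1091 (mod 2447).
Scan 1395·1091^i mod 2447 for i = 0, 1, …:
  i=0: 1395   i=1: 2358   i=2: 781   i=3: 515
  i=4: 1502   i=5: 1639   i=6: 1839   i=7: 2256
  i=8: 2061   i=9: 2205     …   i=36: 74
  i=37: 2430
Match at i=37, j=1: x = 37·50 + 1 = 1851.

1851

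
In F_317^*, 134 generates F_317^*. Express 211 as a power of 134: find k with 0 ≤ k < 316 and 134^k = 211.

Baby-step giant-step with m = ceil(sqrt(316)) = 18.
Baby table (134^j mod 317 for j=0..17):
  0:1  1:134  2:204  3:74  4:89  5:197  6:87  7:246
  8:313  9:98  10:135  11:21  12:278  13:163  14:286  15:284
  16:16  17:242
Giant step factor: 134^(-18) ≡ 172 (mod 317).
Scan 211·172^i mod 317 for i = 0, 1, …:
  i=0: 211   i=1: 154   i=2: 177   i=3: 12
  i=4: 162   i=5: 285   i=6: 202   i=7: 191
  i=8: 201   i=9: 19   i=10: 98
Match at i=10, j=9: k = 10·18 + 9 = 189.

189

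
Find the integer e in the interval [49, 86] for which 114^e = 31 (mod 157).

82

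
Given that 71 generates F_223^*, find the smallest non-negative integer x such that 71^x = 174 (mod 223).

207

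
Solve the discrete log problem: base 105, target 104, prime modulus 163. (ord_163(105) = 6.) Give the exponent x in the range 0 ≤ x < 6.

2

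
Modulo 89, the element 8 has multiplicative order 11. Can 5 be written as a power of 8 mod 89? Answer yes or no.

no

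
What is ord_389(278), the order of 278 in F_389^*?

97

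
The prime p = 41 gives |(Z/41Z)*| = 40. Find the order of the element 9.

4

The order of 9 must divide p − 1 = 40 = 2^3 · 5.
Divisors: 1, 2, 4, 5, 8, 10, 20, 40.
Check each in increasing order: 9^1 ≡ 9;  9^2 ≡ 40;  9^4 ≡ 1.
Smallest exponent giving 1 is 4.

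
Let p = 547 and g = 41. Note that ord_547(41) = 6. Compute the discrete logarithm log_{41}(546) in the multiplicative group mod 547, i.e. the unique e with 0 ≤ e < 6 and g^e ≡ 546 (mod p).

3

Successive powers of 41 modulo 547:
  41^0=1  41^1=41  41^2=40  41^3=546
So 41^3 ≡ 546 (mod 547), giving e = 3.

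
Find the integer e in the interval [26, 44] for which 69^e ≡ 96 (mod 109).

37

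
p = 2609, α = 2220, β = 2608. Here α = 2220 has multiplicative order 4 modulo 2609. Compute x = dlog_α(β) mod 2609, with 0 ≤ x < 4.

2

Successive powers of 2220 modulo 2609:
  2220^0=1  2220^1=2220  2220^2=2608
So 2220^2 ≡ 2608 (mod 2609), giving x = 2.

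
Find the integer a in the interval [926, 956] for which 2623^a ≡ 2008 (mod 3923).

937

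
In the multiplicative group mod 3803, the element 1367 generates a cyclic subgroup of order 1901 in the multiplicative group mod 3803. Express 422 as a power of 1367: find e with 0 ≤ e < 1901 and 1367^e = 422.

Baby-step giant-step with m = ceil(sqrt(1901)) = 44.
Baby table (1367^j mod 3803 for j=0..43):
  0:1  1:1367  2:1416  3:3748  4:875  5:1983  6:3025  7:1314
  8:1222  9:957  10:3790  11:1244  12:607  13:715  14:34  15:842
  16:2508  17:1933  18:3129  19:2771  20:169  21:2843  22:3518  23:2114
  24:3361  25:463  26:1623  27:1492  28:1156  29:2007  30:1606  31:1071
  32:3705  33:2942  34:1943  35:1587  36:1719  37:3422  38:184  39:530
  40:1940  41:1289  42:1274  43:3587
Giant step factor: 1367^(-44) ≡ 3588 (mod 3803).
Scan 422·3588^i mod 3803 for i = 0, 1, …:
  i=0: 422   i=1: 542   i=2: 1363   i=3: 3589
  i=4: 374   i=5: 3256   i=6: 3515   i=7: 1072
  i=8: 1503   i=9: 110     …   i=16: 712
  i=17: 2843
Match at i=17, j=21: e = 17·44 + 21 = 769.

769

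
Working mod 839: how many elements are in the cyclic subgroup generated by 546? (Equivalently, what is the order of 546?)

838

The order of 546 must divide p − 1 = 838 = 2 · 419.
Divisors: 1, 2, 419, 838.
Check each in increasing order: 546^1 ≡ 546;  546^2 ≡ 271;  546^419 ≡ 838;  546^838 ≡ 1.
Smallest exponent giving 1 is 838.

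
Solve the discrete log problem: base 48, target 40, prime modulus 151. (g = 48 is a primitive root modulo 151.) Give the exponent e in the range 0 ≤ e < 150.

52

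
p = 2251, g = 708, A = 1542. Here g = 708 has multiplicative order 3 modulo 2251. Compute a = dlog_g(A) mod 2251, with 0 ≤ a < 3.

2

Successive powers of 708 modulo 2251:
  708^0=1  708^1=708  708^2=1542
So 708^2 ≡ 1542 (mod 2251), giving a = 2.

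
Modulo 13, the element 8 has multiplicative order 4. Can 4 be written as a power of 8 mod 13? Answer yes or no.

⟨8⟩ has order 4; its elements mod 13 are {1, 5, 8, 12}.
4 is not in this set.

no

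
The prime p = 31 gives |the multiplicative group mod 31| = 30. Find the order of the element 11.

30

The order of 11 must divide p − 1 = 30 = 2 · 3 · 5.
Divisors: 1, 2, 3, 5, 6, 10, 15, 30.
Check each in increasing order: 11^1 ≡ 11;  11^2 ≡ 28;  11^3 ≡ 29;  11^5 ≡ 6;  11^6 ≡ 4;  11^10 ≡ 5;  11^15 ≡ 30;  11^30 ≡ 1.
Smallest exponent giving 1 is 30.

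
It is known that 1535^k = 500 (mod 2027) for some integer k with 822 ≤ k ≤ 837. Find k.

Compute 1535^822 mod 2027 = 633, then multiply by 1535 repeatedly:
  1535^822=633  1535^823=722  1535^824=1528  1535^825=241  1535^826=1021
  1535^827=364  1535^828=1315  1535^829=1660  1535^830=161  1535^831=1868
  1535^832=1202  1535^833=500
Found 500 at exponent 833.

833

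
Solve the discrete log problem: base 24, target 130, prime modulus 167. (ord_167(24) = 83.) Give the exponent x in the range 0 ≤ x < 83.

3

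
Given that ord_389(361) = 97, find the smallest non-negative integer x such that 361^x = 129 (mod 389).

8

Successive powers of 361 modulo 389:
  361^0=1  361^1=361  361^2=6  361^3=221  361^4=36  361^5=159
  361^6=216  361^7=176  361^8=129
So 361^8 ≡ 129 (mod 389), giving x = 8.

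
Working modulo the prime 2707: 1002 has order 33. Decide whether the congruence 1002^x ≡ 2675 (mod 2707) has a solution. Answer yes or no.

no

2675 ∈ ⟨1002⟩ iff 2675^33 ≡ 1 (mod 2707), since |⟨1002⟩| = 33.
2675^33 mod 2707 = 1811.
Since 1811 ≠ 1, 2675 does not lie in the subgroup.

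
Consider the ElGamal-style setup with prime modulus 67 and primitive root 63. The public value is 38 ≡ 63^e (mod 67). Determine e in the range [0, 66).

55

Baby-step giant-step with m = ceil(sqrt(66)) = 9.
Baby table (63^j mod 67 for j=0..8):
  0:1  1:63  2:16  3:3  4:55  5:48  6:9  7:31
  8:10
Giant step factor: 63^(-9) ≡ 5 (mod 67).
Scan 38·5^i mod 67 for i = 0, 1, …:
  i=0: 38   i=1: 56   i=2: 12   i=3: 60
  i=4: 32   i=5: 26   i=6: 63
Match at i=6, j=1: e = 6·9 + 1 = 55.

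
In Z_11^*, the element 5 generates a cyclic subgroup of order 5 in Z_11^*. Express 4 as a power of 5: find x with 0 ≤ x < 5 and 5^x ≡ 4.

Successive powers of 5 modulo 11:
  5^0=1  5^1=5  5^2=3  5^3=4
So 5^3 ≡ 4 (mod 11), giving x = 3.

3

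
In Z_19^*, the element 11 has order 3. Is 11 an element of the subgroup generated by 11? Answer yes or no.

⟨11⟩ has order 3; its elements mod 19 are {1, 7, 11}.
11 is in this set.

yes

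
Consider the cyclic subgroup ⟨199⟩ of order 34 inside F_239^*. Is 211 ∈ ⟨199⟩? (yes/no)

211 ∈ ⟨199⟩ iff 211^34 ≡ 1 (mod 239), since |⟨199⟩| = 34.
211^34 mod 239 = 1.
Since 1 = 1, 211 lies in the subgroup.

yes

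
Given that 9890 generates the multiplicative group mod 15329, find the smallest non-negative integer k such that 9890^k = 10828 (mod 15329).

13121

Baby-step giant-step with m = ceil(sqrt(15328)) = 124.
Baby table (9890^j mod 15329 for j=0..123):
  0:1  1:9890  2:13080  3:15098  4:14760  5:13662  6:7374  7:8807
  8:1852  9:13454  10:4340  11:1400  12:3913  13:9174  14:13838  15:508
  16:11537  17:7183  18:5284  19:2199  20:11588  21:5716  22:13217  23:5747
  24:13227  25:12673  26:6066  27:10363  28:376  29:9022  30:12800  31:5118
  32:662  33:1697  34:13404  35:368  36:6547  37:134  38:6966  39:5214
  40:15033  41:399  42:6557  43:7060  44:15134  45:2904  46:9343  47:14387
  48:3652  49:3156  50:2996  51:14812  52:6756  53:13058  54:12124  55:2922
  56:3415  57:4563  58:14823  59:8243  60:3648  61:9583  62:11992  63:407
  64:9032  65:4397  66:13286  67:13681  68:11336  69:12063  70:12792  71:2643
  72:3325  73:3545  74:2627  75:13704  76:8871  77:6323  78:7479  79:4885
  80:10971  81:4528  82:5911  83:10313  84:11733  85:14169  86:9021  87:2910
  88:7367  89:893  90:2266  91:15071  92:8323  93:13069  94:13611  95:8841
  96:874  97:13633  98:11815  99:12712  100:8551  101:14626  102:6696  103:2160
  104:9103  105:1453  106:6897  107:12609  108:1595  109:1009  110:15160  111:14780
  112:12185  113:8381  114:4187  115:5801  116:10772  117:13859  118:8921  119:10295
  120:2332  121:8664  122:13179  123:13152
Giant step factor: 9890^(-124) ≡ 7273 (mod 15329).
Scan 10828·7273^i mod 15329 for i = 0, 1, …:
  i=0: 10828   i=1: 6971   i=2: 7080   i=3: 2729
  i=4: 12291   i=5: 9044   i=6: 273   i=7: 8088
  i=8: 6651   i=9: 9728     …   i=104: 687
  i=105: 14626
Match at i=105, j=101: k = 105·124 + 101 = 13121.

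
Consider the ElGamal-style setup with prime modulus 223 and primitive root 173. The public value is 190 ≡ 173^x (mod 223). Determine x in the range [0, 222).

Baby-step giant-step with m = ceil(sqrt(222)) = 15.
Baby table (173^j mod 223 for j=0..14):
  0:1  1:173  2:47  3:103  4:202  5:158  6:128  7:67
  8:218  9:27  10:211  11:154  12:105  13:102  14:29
Giant step factor: 173^(-15) ≡ 221 (mod 223).
Scan 190·221^i mod 223 for i = 0, 1, …:
  i=0: 190   i=1: 66   i=2: 91   i=3: 41
  i=4: 141   i=5: 164   i=6: 118   i=7: 210
  i=8: 26   i=9: 171     …   i=13: 60
  i=14: 103
Match at i=14, j=3: x = 14·15 + 3 = 213.

213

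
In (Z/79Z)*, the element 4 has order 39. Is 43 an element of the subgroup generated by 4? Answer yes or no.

43 ∈ ⟨4⟩ iff 43^39 ≡ 1 (mod 79), since |⟨4⟩| = 39.
43^39 mod 79 = 78.
Since 78 ≠ 1, 43 does not lie in the subgroup.

no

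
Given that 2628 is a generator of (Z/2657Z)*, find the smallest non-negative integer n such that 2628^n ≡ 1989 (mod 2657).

Baby-step giant-step with m = ceil(sqrt(2656)) = 52.
Baby table (2628^j mod 2657 for j=0..51):
  0:1  1:2628  2:841  3:2181  4:519  5:891  6:731  7:57
  8:1004  9:111  10:2095  11:356  12:304  13:1812  14:592  15:1431
  16:1013  17:2507  18:1693  19:1386  20:2318  21:1860  22:1857  23:1944
  24:2078  25:849  26:1949  27:1933  28:2397  29:2226  30:1871  31:1538
  32:567  33:2156  34:1244  35:1122  36:2003  37:367  38:2642  39:435
  40:670  41:1826  42:186  43:2577  44:2320  45:1802  46:882  47:992
  48:459  49:2631  50:754  51:2047
Giant step factor: 2628^(-52) ≡ 2619 (mod 2657).
Scan 1989·2619^i mod 2657 for i = 0, 1, …:
  i=0: 1989   i=1: 1471   i=2: 2556   i=3: 1181
  i=4: 291   i=5: 2227   i=6: 398   i=7: 818
  i=8: 800   i=9: 1484     …   i=32: 120
  i=33: 754
Match at i=33, j=50: n = 33·52 + 50 = 1766.

1766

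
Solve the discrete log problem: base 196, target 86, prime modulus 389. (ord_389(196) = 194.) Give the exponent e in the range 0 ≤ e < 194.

Baby-step giant-step with m = ceil(sqrt(194)) = 14.
Baby table (196^j mod 389 for j=0..13):
  0:1  1:196  2:294  3:52  4:78  5:117  6:370  7:166
  8:249  9:179  10:74  11:111  12:361  13:347
Giant step factor: 196^(-14) ≡ 142 (mod 389).
Scan 86·142^i mod 389 for i = 0, 1, …:
  i=0: 86   i=1: 153   i=2: 331   i=3: 322
  i=4: 211   i=5: 9   i=6: 111
Match at i=6, j=11: e = 6·14 + 11 = 95.

95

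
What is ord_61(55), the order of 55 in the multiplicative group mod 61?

60

The order of 55 must divide p − 1 = 60 = 2^2 · 3 · 5.
Divisors: 1, 2, 3, 4, 5, 6, 10, 12, 15, 20, 30, 60.
Check each in increasing order: 55^1 ≡ 55;  55^2 ≡ 36;  55^3 ≡ 28;  55^4 ≡ 15;  55^5 ≡ 32;  55^6 ≡ 52;  55^10 ≡ 48;  55^12 ≡ 20;  55^15 ≡ 11;  55^20 ≡ 47;  55^30 ≡ 60;  55^60 ≡ 1.
Smallest exponent giving 1 is 60.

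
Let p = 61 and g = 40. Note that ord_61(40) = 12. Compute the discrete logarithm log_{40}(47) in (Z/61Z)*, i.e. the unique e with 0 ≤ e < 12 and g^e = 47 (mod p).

8

Successive powers of 40 modulo 61:
  40^0=1  40^1=40  40^2=14  40^3=11  40^4=13  40^5=32
  40^6=60  40^7=21  40^8=47
So 40^8 ≡ 47 (mod 61), giving e = 8.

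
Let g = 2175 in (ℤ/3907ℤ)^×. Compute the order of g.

1953

The order of 2175 must divide p − 1 = 3906 = 2 · 3^2 · 7 · 31.
Divisors: 1, 2, 3, 6, 7, 9, 14, 18, 21, 31, 42, 62, 63, 93, 126, 186, 217, 279, 434, 558, 651, 1302, 1953, 3906.
Check each in increasing order: 2175^1 ≡ 2175;  2175^2 ≡ 3155;  2175^3 ≡ 1433;  2175^6 ≡ 2314;  2175^7 ≡ 734;  2175^9 ≡ 2826;  2175^14 ≡ 3497;  2175^18 ≡ 368;  2175^21 ≡ 3806;  2175^31 ≡ 1215;  2175^42 ≡ 2387;  2175^62 ≡ 3286;  2175^63 ≡ 1147;  2175^93 ≡ 3443;  2175^126 ≡ 2857;  2175^186 ≡ 411;  2175^217 ≡ 3176;  2175^279 ≡ 739;  2175^434 ≡ 3009;  2175^558 ≡ 3048;  2175^651 ≡ 62;  2175^1302 ≡ 3844;  2175^1953 ≡ 1.
Smallest exponent giving 1 is 1953.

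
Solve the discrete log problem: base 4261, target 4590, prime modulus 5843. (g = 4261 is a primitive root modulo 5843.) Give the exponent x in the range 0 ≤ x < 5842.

4455

Baby-step giant-step with m = ceil(sqrt(5842)) = 77.
Baby table (4261^j mod 5843 for j=0..76):
  0:1  1:4261  2:1920  3:920  4:5310  5:1814  6:5008  7:452
  8:3625  9:3076  10:987  11:4490  12:1908  13:2375  14:5642  15:2460
  16:5561  17:2056  18:1959  19:3495  20:4231  21:2636  22:1750  23:1082
  24:275  25:3175  26:2130  27:1751  28:5343  29:2195  30:4095  31:1597
  32:3565  33:4508  34:2647  35:1877  36:4673  37:4552  38:3155  39:4555
  40:4252  41:4472  42:1169  43:2873  44:768  45:368  46:2124  47:5400
  48:5509  49:2518  50:1450  51:2399  52:2732  53:1796  54:4269  55:950
  56:4594  57:984  58:3393  59:1991  60:5458  61:1398  62:2861  63:2223
  64:700  65:2770  66:110  67:1270  68:852  69:1869  70:5643  71:878
  72:1638  73:2976  74:1426  75:5309  76:3396
Giant step factor: 4261^(-77) ≡ 2825 (mod 5843).
Scan 4590·2825^i mod 5843 for i = 0, 1, …:
  i=0: 4590   i=1: 1133   i=2: 4604   i=3: 5625
  i=4: 3508   i=5: 372   i=6: 5003   i=7: 5101
  i=8: 1487   i=9: 5501     …   i=56: 786
  i=57: 110
Match at i=57, j=66: x = 57·77 + 66 = 4455.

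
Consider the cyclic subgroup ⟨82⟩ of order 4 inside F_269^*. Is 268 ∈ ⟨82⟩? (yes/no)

yes

⟨82⟩ has order 4; its elements mod 269 are {1, 82, 187, 268}.
268 is in this set.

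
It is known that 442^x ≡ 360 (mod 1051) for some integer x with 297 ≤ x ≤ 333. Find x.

319

Compute 442^297 mod 1051 = 835, then multiply by 442 repeatedly:
  442^297=835  442^298=169  442^299=77  442^300=402  442^301=65
  442^302=353  442^303=478  442^304=25  442^305=540  442^306=103
  442^307=333  442^308=46  442^309=363  442^310=694  442^311=907
  442^312=463  442^313=752  442^314=268  442^315=744  442^316=936
  442^317=669  442^318=367  442^319=360
Found 360 at exponent 319.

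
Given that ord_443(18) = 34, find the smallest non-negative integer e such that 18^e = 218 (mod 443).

Successive powers of 18 modulo 443:
  18^0=1  18^1=18  18^2=324  18^3=73  18^4=428  18^5=173
  18^6=13  18^7=234  18^8=225  18^9=63  18^10=248  18^11=34
  18^12=169  18^13=384  18^14=267  18^15=376  18^16=123  18^17=442
  18^18=425  18^19=119  18^20=370  18^21=15  18^22=270  18^23=430
  18^24=209  18^25=218
So 18^25 ≡ 218 (mod 443), giving e = 25.

25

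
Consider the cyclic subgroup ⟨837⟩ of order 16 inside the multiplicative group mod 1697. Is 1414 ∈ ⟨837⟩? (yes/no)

no

⟨837⟩ has order 16; its elements mod 1697 are {1, 36, 292, 330, 369, 401, 414, 837, 860, 1283, 1296, 1328, 1367, 1405, 1661, 1696}.
1414 is not in this set.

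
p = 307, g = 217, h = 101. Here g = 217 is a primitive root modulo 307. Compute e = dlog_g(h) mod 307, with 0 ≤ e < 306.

Baby-step giant-step with m = ceil(sqrt(306)) = 18.
Baby table (217^j mod 307 for j=0..17):
  0:1  1:217  2:118  3:125  4:109  5:14  6:275  7:117
  8:215  9:298  10:196  11:166  12:103  13:247  14:181  15:288
  16:175  17:214
Giant step factor: 217^(-18) ≡ 235 (mod 307).
Scan 101·235^i mod 307 for i = 0, 1, …:
  i=0: 101   i=1: 96   i=2: 149   i=3: 17
  i=4: 4   i=5: 19   i=6: 167   i=7: 256
  i=8: 295   i=9: 250     …   i=13: 171
  i=14: 275
Match at i=14, j=6: e = 14·18 + 6 = 258.

258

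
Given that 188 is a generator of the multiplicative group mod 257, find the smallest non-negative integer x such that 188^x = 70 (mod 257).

Baby-step giant-step with m = ceil(sqrt(256)) = 16.
Baby table (188^j mod 257 for j=0..15):
  0:1  1:188  2:135  3:194  4:235  5:233  6:114  7:101
  8:227  9:14  10:62  11:91  12:146  13:206  14:178  15:54
Giant step factor: 188^(-16) ≡ 2 (mod 257).
Scan 70·2^i mod 257 for i = 0, 1, …:
  i=0: 70   i=1: 140   i=2: 23   i=3: 46
  i=4: 92   i=5: 184   i=6: 111   i=7: 222
  i=8: 187   i=9: 117     …   i=13: 73
  i=14: 146
Match at i=14, j=12: x = 14·16 + 12 = 236.

236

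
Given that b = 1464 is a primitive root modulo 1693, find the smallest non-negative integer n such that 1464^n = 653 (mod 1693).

287

Baby-step giant-step with m = ceil(sqrt(1692)) = 42.
Baby table (1464^j mod 1693 for j=0..41):
  0:1  1:1464  2:1651  3:1153  4:71  5:671  6:404  7:599
  8:1655  9:237  10:1596  11:204  12:688  13:1590  14:1578  15:940
  16:1444  17:1152  18:300  19:713  20:944  21:528  22:984  23:1526
  24:997  25:242  26:451  27:1687  28:1374  29:252  30:1547  31:1267
  32:1053  33:962  34:1485  35:228  36:271  37:582  38:469  39:951
  40:618  41:690
Giant step factor: 1464^(-42) ≡ 1524 (mod 1693).
Scan 653·1524^i mod 1693 for i = 0, 1, …:
  i=0: 653   i=1: 1381   i=2: 245   i=3: 920
  i=4: 276   i=5: 760   i=6: 228
Match at i=6, j=35: n = 6·42 + 35 = 287.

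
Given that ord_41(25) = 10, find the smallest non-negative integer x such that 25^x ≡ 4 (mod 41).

Successive powers of 25 modulo 41:
  25^0=1  25^1=25  25^2=10  25^3=4
So 25^3 ≡ 4 (mod 41), giving x = 3.

3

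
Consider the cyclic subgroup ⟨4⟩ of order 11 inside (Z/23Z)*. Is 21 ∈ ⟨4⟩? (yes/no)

no

⟨4⟩ has order 11; its elements mod 23 are {1, 2, 3, 4, 6, 8, 9, 12, 13, 16, 18}.
21 is not in this set.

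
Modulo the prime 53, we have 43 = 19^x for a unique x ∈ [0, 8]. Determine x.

2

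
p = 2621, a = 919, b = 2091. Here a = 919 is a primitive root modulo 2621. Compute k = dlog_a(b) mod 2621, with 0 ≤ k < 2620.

1665

Baby-step giant-step with m = ceil(sqrt(2620)) = 52.
Baby table (919^j mod 2621 for j=0..51):
  0:1  1:919  2:599  3:71  4:2345  5:593  6:2420  7:1372
  8:167  9:1455  10:435  11:1373  12:1086  13:2054  14:506  15:1097
  16:1679  17:1853  18:1878  19:1264  20:513  21:2288  22:630  23:2350
  24:2567  25:173  26:1727  27:1408  28:1799  29:2051  30:370  31:1921
  32:1466  33:60  34:99  35:1867  36:1639  37:1787  38:1507  39:1045
  40:1069  41:2157  42:807  43:2511  44:1129  45:2256  46:53  47:1529
  48:295  49:1142  50:1098  51:2598
Giant step factor: 919^(-52) ≡ 884 (mod 2621).
Scan 2091·884^i mod 2621 for i = 0, 1, …:
  i=0: 2091   i=1: 639   i=2: 1361   i=3: 85
  i=4: 1752   i=5: 2378   i=6: 110   i=7: 263
  i=8: 1844   i=9: 2455     …   i=31: 1949
  i=32: 919
Match at i=32, j=1: k = 32·52 + 1 = 1665.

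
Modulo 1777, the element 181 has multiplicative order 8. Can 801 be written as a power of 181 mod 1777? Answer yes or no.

no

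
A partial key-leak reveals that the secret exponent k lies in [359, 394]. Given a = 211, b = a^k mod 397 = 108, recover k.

372

Compute 211^359 mod 397 = 84, then multiply by 211 repeatedly:
  211^359=84  211^360=256  211^361=24  211^362=300  211^363=177
  211^364=29  211^365=164  211^366=65  211^367=217  211^368=132
  211^369=62  211^370=378  211^371=358  211^372=108
Found 108 at exponent 372.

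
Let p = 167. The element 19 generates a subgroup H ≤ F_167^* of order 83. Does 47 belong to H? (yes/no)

yes

47 ∈ ⟨19⟩ iff 47^83 ≡ 1 (mod 167), since |⟨19⟩| = 83.
47^83 mod 167 = 1.
Since 1 = 1, 47 lies in the subgroup.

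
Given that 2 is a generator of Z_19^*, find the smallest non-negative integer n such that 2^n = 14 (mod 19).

7

Successive powers of 2 modulo 19:
  2^0=1  2^1=2  2^2=4  2^3=8  2^4=16  2^5=13
  2^6=7  2^7=14
So 2^7 ≡ 14 (mod 19), giving n = 7.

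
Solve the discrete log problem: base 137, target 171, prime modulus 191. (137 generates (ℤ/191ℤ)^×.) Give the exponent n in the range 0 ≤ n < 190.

Baby-step giant-step with m = ceil(sqrt(190)) = 14.
Baby table (137^j mod 191 for j=0..13):
  0:1  1:137  2:51  3:111  4:118  5:122  6:97  7:110
  8:172  9:71  10:177  11:183  12:50  13:165
Giant step factor: 137^(-14) ≡ 134 (mod 191).
Scan 171·134^i mod 191 for i = 0, 1, …:
  i=0: 171   i=1: 185   i=2: 151   i=3: 179
  i=4: 111
Match at i=4, j=3: n = 4·14 + 3 = 59.

59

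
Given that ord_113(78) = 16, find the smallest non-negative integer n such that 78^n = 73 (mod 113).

Successive powers of 78 modulo 113:
  78^0=1  78^1=78  78^2=95  78^3=65  78^4=98  78^5=73
So 78^5 ≡ 73 (mod 113), giving n = 5.

5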